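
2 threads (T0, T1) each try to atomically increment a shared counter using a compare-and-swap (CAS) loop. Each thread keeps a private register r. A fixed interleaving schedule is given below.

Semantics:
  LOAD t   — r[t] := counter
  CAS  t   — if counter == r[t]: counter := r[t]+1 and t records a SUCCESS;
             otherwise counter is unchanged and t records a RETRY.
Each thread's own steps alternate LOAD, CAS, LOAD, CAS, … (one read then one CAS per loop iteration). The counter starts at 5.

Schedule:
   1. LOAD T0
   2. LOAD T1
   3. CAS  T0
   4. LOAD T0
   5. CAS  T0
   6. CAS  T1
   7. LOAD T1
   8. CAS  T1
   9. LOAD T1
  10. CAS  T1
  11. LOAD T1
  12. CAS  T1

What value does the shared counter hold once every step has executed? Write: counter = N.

counter = 10

#1 T0 reads 5
#2 T1 reads 5
#3 T0 CAS(5→6) writes; counter now 6
#4 T0 reads 6
#5 T0 CAS(6→7) writes; counter now 7
#6 T1 CAS(5→6) fails; counter now 7
#7 T1 reads 7
#8 T1 CAS(7→8) writes; counter now 8
#9 T1 reads 8
#10 T1 CAS(8→9) writes; counter now 9
#11 T1 reads 9
#12 T1 CAS(9→10) writes; counter now 10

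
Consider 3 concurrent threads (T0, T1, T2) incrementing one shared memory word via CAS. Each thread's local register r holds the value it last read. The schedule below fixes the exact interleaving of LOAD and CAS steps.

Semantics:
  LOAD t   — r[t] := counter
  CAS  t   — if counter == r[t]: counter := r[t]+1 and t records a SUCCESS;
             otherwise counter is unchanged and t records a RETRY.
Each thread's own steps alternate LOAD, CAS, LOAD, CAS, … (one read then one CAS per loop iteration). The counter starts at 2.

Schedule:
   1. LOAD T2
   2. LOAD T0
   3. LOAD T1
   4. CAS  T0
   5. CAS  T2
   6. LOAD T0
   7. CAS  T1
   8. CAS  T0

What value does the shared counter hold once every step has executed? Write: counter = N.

counter = 4

T2 LOAD — after: cnt=2, r=2 — load
T0 LOAD — after: cnt=2, r=2 — load
T1 LOAD — after: cnt=2, r=2 — load
T0 CAS — after: cnt=3, r=2 — ok
T2 CAS — after: cnt=3, r=2 — retry
T0 LOAD — after: cnt=3, r=3 — load
T1 CAS — after: cnt=3, r=2 — retry
T0 CAS — after: cnt=4, r=3 — ok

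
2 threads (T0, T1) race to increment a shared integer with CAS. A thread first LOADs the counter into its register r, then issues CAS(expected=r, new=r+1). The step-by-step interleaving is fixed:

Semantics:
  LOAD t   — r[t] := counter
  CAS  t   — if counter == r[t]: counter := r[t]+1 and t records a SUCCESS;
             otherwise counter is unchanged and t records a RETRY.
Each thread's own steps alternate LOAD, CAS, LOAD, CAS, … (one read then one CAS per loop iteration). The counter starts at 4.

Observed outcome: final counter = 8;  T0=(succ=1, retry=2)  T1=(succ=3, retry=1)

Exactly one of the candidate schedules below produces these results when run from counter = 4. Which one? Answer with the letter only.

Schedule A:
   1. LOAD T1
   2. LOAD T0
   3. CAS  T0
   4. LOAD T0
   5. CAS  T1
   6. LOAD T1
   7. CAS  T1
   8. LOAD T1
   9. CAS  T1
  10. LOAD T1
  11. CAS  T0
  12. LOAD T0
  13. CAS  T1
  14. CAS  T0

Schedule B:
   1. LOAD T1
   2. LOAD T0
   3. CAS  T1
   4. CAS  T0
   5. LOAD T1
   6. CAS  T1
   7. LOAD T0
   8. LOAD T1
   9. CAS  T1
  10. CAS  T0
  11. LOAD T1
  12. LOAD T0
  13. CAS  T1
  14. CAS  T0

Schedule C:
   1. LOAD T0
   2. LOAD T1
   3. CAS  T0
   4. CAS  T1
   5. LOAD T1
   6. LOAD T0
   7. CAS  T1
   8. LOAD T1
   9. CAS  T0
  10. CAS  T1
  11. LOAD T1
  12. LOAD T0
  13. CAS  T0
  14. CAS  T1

Simulating candidate A:
   1) LOAD T1:  M=4  r_T1=4
   2) LOAD T0:  M=4  r_T0=4
   3) CAS  T0:  M=5  r_T0=4 ✓
   4) LOAD T0:  M=5  r_T0=5
   5) CAS  T1:  M=5  r_T1=4 ✗
   6) LOAD T1:  M=5  r_T1=5
   7) CAS  T1:  M=6  r_T1=5 ✓
   8) LOAD T1:  M=6  r_T1=6
   9) CAS  T1:  M=7  r_T1=6 ✓
  10) LOAD T1:  M=7  r_T1=7
  11) CAS  T0:  M=7  r_T0=5 ✗
  12) LOAD T0:  M=7  r_T0=7
  13) CAS  T1:  M=8  r_T1=7 ✓
  14) CAS  T0:  M=8  r_T0=7 ✗

A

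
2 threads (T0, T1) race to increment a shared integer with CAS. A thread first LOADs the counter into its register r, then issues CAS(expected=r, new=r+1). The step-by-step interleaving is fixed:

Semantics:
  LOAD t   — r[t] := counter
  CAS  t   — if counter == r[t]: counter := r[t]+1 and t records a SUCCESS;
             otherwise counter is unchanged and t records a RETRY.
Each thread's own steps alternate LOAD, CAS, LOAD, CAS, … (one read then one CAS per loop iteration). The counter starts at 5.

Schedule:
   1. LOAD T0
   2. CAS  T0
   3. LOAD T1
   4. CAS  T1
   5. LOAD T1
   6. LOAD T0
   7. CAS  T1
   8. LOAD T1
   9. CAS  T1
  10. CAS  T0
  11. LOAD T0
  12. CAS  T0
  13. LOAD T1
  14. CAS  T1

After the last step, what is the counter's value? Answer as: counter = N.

counter = 11

[1] T0.load  rd  (counter 5, T0.r 5)
[2] T0.cas  hit  (counter 6, T0.r 5)
[3] T1.load  rd  (counter 6, T1.r 6)
[4] T1.cas  hit  (counter 7, T1.r 6)
[5] T1.load  rd  (counter 7, T1.r 7)
[6] T0.load  rd  (counter 7, T0.r 7)
[7] T1.cas  hit  (counter 8, T1.r 7)
[8] T1.load  rd  (counter 8, T1.r 8)
[9] T1.cas  hit  (counter 9, T1.r 8)
[10] T0.cas  miss  (counter 9, T0.r 7)
[11] T0.load  rd  (counter 9, T0.r 9)
[12] T0.cas  hit  (counter 10, T0.r 9)
[13] T1.load  rd  (counter 10, T1.r 10)
[14] T1.cas  hit  (counter 11, T1.r 10)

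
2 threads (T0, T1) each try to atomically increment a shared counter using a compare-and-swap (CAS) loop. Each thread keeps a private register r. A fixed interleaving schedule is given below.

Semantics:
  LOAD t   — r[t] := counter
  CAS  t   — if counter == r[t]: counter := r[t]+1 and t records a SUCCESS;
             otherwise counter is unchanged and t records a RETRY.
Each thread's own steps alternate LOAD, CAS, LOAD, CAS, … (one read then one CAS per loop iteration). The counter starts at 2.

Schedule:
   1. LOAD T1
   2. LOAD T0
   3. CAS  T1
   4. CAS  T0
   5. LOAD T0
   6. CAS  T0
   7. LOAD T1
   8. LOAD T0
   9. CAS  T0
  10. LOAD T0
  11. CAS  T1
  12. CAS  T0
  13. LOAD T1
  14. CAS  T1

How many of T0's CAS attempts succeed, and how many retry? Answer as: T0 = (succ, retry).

T0 = (3, 1)

#1 T1 reads 2
#2 T0 reads 2
#3 T1 CAS(2→3) writes; counter now 3
#4 T0 CAS(2→3) fails; counter now 3
#5 T0 reads 3
#6 T0 CAS(3→4) writes; counter now 4
#7 T1 reads 4
#8 T0 reads 4
#9 T0 CAS(4→5) writes; counter now 5
#10 T0 reads 5
#11 T1 CAS(4→5) fails; counter now 5
#12 T0 CAS(5→6) writes; counter now 6
#13 T1 reads 6
#14 T1 CAS(6→7) writes; counter now 7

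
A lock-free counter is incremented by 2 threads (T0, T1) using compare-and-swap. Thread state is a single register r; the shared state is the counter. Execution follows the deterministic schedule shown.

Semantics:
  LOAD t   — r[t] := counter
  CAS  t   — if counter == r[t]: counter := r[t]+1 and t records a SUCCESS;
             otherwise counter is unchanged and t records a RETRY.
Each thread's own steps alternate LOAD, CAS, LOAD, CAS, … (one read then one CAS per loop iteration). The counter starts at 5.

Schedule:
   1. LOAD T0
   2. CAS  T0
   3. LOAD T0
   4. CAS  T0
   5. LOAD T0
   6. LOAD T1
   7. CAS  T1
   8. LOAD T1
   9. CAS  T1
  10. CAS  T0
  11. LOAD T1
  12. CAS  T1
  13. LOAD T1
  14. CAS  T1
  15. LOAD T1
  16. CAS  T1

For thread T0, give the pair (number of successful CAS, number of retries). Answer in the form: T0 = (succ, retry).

   1) LOAD T0:  M=5  r_T0=5
   2) CAS  T0:  M=6  r_T0=5 ✓
   3) LOAD T0:  M=6  r_T0=6
   4) CAS  T0:  M=7  r_T0=6 ✓
   5) LOAD T0:  M=7  r_T0=7
   6) LOAD T1:  M=7  r_T1=7
   7) CAS  T1:  M=8  r_T1=7 ✓
   8) LOAD T1:  M=8  r_T1=8
   9) CAS  T1:  M=9  r_T1=8 ✓
  10) CAS  T0:  M=9  r_T0=7 ✗
  11) LOAD T1:  M=9  r_T1=9
  12) CAS  T1:  M=10  r_T1=9 ✓
  13) LOAD T1:  M=10  r_T1=10
  14) CAS  T1:  M=11  r_T1=10 ✓
  15) LOAD T1:  M=11  r_T1=11
  16) CAS  T1:  M=12  r_T1=11 ✓

T0 = (2, 1)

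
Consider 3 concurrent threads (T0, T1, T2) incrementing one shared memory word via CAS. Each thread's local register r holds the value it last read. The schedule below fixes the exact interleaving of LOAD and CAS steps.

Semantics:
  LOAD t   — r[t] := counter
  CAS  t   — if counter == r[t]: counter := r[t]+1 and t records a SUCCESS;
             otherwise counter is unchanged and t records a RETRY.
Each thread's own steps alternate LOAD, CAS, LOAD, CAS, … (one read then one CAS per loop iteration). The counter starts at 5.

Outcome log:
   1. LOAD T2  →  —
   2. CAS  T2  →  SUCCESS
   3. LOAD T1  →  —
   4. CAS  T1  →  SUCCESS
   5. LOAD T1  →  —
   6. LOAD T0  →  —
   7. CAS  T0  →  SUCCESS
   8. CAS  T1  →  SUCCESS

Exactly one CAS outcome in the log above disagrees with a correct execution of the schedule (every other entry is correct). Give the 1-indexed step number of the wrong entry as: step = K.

step = 8

Re-executing:
[1] T2.load  rd  (counter 5, T2.r 5)
[2] T2.cas  hit  (counter 6, T2.r 5)
[3] T1.load  rd  (counter 6, T1.r 6)
[4] T1.cas  hit  (counter 7, T1.r 6)
[5] T1.load  rd  (counter 7, T1.r 7)
[6] T0.load  rd  (counter 7, T0.r 7)
[7] T0.cas  hit  (counter 8, T0.r 7)
[8] T1.cas  miss  (counter 8, T1.r 7)
Flip is step 8.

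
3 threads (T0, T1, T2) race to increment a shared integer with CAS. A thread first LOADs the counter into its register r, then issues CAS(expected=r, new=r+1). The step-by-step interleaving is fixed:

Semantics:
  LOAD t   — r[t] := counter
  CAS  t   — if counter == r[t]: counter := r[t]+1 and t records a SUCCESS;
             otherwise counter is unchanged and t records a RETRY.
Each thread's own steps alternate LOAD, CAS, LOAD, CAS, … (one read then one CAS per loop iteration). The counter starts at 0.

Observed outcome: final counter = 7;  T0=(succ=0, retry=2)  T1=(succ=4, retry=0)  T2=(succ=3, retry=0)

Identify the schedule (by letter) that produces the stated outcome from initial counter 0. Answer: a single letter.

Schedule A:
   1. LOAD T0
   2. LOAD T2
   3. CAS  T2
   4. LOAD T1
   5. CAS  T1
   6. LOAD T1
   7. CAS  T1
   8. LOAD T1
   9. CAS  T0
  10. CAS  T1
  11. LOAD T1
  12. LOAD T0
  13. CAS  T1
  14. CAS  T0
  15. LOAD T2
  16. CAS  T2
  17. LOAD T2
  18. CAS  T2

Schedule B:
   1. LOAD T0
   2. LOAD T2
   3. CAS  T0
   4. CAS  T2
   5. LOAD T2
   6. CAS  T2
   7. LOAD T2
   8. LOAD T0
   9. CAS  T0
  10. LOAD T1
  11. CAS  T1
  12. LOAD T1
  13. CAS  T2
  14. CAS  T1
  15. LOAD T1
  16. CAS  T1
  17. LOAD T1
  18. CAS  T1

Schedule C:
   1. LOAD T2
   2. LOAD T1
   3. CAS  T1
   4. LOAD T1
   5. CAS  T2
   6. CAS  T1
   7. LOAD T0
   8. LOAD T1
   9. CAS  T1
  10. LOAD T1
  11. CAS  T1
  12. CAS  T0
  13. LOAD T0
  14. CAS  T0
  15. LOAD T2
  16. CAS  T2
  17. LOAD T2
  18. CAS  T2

A

Simulating candidate A:
[1] T0.load  rd  (counter 0, T0.r 0)
[2] T2.load  rd  (counter 0, T2.r 0)
[3] T2.cas  hit  (counter 1, T2.r 0)
[4] T1.load  rd  (counter 1, T1.r 1)
[5] T1.cas  hit  (counter 2, T1.r 1)
[6] T1.load  rd  (counter 2, T1.r 2)
[7] T1.cas  hit  (counter 3, T1.r 2)
[8] T1.load  rd  (counter 3, T1.r 3)
[9] T0.cas  miss  (counter 3, T0.r 0)
[10] T1.cas  hit  (counter 4, T1.r 3)
[11] T1.load  rd  (counter 4, T1.r 4)
[12] T0.load  rd  (counter 4, T0.r 4)
[13] T1.cas  hit  (counter 5, T1.r 4)
[14] T0.cas  miss  (counter 5, T0.r 4)
[15] T2.load  rd  (counter 5, T2.r 5)
[16] T2.cas  hit  (counter 6, T2.r 5)
[17] T2.load  rd  (counter 6, T2.r 6)
[18] T2.cas  hit  (counter 7, T2.r 6)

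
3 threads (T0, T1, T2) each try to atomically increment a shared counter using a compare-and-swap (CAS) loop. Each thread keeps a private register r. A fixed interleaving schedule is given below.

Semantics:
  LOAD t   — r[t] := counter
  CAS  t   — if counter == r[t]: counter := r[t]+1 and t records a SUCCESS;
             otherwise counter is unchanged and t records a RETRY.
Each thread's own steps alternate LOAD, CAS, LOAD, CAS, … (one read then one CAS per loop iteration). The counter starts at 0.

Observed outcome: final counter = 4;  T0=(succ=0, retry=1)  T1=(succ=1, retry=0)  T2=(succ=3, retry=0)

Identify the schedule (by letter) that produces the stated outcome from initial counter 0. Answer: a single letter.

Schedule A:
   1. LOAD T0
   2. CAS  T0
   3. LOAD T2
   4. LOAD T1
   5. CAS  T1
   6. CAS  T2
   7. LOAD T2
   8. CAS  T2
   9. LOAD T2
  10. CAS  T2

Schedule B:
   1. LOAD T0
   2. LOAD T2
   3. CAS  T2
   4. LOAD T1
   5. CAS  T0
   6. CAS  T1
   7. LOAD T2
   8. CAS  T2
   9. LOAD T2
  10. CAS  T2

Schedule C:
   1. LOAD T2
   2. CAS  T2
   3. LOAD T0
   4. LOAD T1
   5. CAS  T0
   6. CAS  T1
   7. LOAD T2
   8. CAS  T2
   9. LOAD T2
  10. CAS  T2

Simulating candidate B:
1. LOAD T0 → mem=0 r[T0]=0 [LOAD]
2. LOAD T2 → mem=0 r[T2]=0 [LOAD]
3. CAS T2 → mem=1 r[T2]=0 [OK]
4. LOAD T1 → mem=1 r[T1]=1 [LOAD]
5. CAS T0 → mem=1 r[T0]=0 [RETRY]
6. CAS T1 → mem=2 r[T1]=1 [OK]
7. LOAD T2 → mem=2 r[T2]=2 [LOAD]
8. CAS T2 → mem=3 r[T2]=2 [OK]
9. LOAD T2 → mem=3 r[T2]=3 [LOAD]
10. CAS T2 → mem=4 r[T2]=3 [OK]

B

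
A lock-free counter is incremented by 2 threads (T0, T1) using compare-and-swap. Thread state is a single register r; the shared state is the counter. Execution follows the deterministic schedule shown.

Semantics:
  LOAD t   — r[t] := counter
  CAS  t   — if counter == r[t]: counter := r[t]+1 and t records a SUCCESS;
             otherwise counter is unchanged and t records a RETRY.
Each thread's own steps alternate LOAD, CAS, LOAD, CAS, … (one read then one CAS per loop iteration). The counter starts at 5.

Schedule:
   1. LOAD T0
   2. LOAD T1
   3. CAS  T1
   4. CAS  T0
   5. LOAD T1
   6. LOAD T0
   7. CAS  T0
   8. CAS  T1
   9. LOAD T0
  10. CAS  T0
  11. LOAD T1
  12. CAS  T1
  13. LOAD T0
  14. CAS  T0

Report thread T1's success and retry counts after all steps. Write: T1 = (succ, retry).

   1) LOAD T0:  M=5  r_T0=5
   2) LOAD T1:  M=5  r_T1=5
   3) CAS  T1:  M=6  r_T1=5 ✓
   4) CAS  T0:  M=6  r_T0=5 ✗
   5) LOAD T1:  M=6  r_T1=6
   6) LOAD T0:  M=6  r_T0=6
   7) CAS  T0:  M=7  r_T0=6 ✓
   8) CAS  T1:  M=7  r_T1=6 ✗
   9) LOAD T0:  M=7  r_T0=7
  10) CAS  T0:  M=8  r_T0=7 ✓
  11) LOAD T1:  M=8  r_T1=8
  12) CAS  T1:  M=9  r_T1=8 ✓
  13) LOAD T0:  M=9  r_T0=9
  14) CAS  T0:  M=10  r_T0=9 ✓

T1 = (2, 1)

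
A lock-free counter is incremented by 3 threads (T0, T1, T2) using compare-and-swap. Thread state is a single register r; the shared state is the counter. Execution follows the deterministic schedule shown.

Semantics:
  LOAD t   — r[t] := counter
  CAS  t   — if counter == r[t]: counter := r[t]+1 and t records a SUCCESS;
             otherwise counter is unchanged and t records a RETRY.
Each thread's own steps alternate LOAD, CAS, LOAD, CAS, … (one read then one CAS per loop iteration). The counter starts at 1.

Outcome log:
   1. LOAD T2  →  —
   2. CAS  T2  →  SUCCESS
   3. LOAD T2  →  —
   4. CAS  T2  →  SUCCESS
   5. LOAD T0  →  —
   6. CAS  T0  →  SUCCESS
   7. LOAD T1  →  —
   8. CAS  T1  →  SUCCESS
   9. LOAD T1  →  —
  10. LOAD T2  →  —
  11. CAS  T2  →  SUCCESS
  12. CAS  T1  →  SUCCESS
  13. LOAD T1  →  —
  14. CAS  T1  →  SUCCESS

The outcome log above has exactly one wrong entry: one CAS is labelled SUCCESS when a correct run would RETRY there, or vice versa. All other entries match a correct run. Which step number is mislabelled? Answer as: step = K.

Correct run:
[1] T2.load  rd  (counter 1, T2.r 1)
[2] T2.cas  hit  (counter 2, T2.r 1)
[3] T2.load  rd  (counter 2, T2.r 2)
[4] T2.cas  hit  (counter 3, T2.r 2)
[5] T0.load  rd  (counter 3, T0.r 3)
[6] T0.cas  hit  (counter 4, T0.r 3)
[7] T1.load  rd  (counter 4, T1.r 4)
[8] T1.cas  hit  (counter 5, T1.r 4)
[9] T1.load  rd  (counter 5, T1.r 5)
[10] T2.load  rd  (counter 5, T2.r 5)
[11] T2.cas  hit  (counter 6, T2.r 5)
[12] T1.cas  miss  (counter 6, T1.r 5)
[13] T1.load  rd  (counter 6, T1.r 6)
[14] T1.cas  hit  (counter 7, T1.r 6)
Flip is step 12.

step = 12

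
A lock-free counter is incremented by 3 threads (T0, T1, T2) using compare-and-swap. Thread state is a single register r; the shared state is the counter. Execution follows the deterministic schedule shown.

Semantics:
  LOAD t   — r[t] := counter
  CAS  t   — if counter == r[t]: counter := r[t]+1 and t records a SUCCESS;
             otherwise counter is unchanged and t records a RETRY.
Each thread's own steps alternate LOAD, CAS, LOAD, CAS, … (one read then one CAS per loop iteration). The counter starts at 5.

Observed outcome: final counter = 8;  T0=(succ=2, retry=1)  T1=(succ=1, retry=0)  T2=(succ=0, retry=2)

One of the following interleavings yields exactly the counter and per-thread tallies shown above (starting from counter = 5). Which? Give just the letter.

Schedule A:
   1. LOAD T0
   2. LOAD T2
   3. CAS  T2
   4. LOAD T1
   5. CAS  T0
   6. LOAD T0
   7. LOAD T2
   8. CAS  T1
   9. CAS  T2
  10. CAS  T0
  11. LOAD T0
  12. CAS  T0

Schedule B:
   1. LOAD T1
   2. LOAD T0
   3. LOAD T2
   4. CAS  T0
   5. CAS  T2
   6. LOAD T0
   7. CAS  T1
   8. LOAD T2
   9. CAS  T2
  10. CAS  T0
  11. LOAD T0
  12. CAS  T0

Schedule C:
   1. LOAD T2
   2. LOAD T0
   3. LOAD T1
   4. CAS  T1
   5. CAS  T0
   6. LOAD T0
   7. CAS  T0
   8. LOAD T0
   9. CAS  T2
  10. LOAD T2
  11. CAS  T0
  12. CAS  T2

C

Run C:
T2 LOAD — after: cnt=5, r=5 — load
T0 LOAD — after: cnt=5, r=5 — load
T1 LOAD — after: cnt=5, r=5 — load
T1 CAS — after: cnt=6, r=5 — ok
T0 CAS — after: cnt=6, r=5 — retry
T0 LOAD — after: cnt=6, r=6 — load
T0 CAS — after: cnt=7, r=6 — ok
T0 LOAD — after: cnt=7, r=7 — load
T2 CAS — after: cnt=7, r=5 — retry
T2 LOAD — after: cnt=7, r=7 — load
T0 CAS — after: cnt=8, r=7 — ok
T2 CAS — after: cnt=8, r=7 — retry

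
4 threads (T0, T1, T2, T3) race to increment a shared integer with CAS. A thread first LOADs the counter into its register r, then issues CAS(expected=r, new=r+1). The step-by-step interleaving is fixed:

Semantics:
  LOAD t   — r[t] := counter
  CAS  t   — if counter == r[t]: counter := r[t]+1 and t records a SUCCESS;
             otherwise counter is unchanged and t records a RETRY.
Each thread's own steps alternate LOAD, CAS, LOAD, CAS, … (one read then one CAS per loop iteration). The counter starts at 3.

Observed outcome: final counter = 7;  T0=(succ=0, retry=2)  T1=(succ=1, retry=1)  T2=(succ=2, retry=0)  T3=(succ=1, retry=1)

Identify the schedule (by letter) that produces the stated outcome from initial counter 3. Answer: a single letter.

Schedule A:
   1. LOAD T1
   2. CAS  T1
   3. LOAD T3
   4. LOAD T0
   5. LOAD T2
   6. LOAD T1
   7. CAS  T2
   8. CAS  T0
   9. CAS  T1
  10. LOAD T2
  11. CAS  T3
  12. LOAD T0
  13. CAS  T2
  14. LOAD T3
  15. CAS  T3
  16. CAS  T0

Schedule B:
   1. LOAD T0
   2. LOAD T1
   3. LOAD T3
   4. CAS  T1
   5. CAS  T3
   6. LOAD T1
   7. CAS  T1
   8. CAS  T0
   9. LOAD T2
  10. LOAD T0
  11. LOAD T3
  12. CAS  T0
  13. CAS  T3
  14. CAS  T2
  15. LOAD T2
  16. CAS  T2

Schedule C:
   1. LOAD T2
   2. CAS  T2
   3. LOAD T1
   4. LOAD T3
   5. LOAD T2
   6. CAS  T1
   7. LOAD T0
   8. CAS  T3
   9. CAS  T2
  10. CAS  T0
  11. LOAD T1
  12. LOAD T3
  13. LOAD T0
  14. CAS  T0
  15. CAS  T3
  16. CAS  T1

A

Tracing schedule A:
[1] T1.load  rd  (counter 3, T1.r 3)
[2] T1.cas  hit  (counter 4, T1.r 3)
[3] T3.load  rd  (counter 4, T3.r 4)
[4] T0.load  rd  (counter 4, T0.r 4)
[5] T2.load  rd  (counter 4, T2.r 4)
[6] T1.load  rd  (counter 4, T1.r 4)
[7] T2.cas  hit  (counter 5, T2.r 4)
[8] T0.cas  miss  (counter 5, T0.r 4)
[9] T1.cas  miss  (counter 5, T1.r 4)
[10] T2.load  rd  (counter 5, T2.r 5)
[11] T3.cas  miss  (counter 5, T3.r 4)
[12] T0.load  rd  (counter 5, T0.r 5)
[13] T2.cas  hit  (counter 6, T2.r 5)
[14] T3.load  rd  (counter 6, T3.r 6)
[15] T3.cas  hit  (counter 7, T3.r 6)
[16] T0.cas  miss  (counter 7, T0.r 5)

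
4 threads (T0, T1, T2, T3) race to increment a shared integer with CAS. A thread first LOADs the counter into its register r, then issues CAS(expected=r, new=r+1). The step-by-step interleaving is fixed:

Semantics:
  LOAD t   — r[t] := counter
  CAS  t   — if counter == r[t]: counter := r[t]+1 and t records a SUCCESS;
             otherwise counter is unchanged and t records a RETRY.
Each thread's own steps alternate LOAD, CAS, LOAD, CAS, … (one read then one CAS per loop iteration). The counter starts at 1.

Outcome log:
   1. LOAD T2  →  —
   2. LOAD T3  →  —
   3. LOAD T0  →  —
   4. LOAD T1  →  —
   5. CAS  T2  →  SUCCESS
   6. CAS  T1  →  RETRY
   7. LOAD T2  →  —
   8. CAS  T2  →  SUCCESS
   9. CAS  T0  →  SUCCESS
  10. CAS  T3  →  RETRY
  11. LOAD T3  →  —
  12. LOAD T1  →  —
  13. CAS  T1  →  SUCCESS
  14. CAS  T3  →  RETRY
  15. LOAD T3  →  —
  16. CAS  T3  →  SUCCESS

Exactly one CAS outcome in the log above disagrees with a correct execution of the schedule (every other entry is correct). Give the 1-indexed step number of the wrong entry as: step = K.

Correct run:
T2 LOAD — after: cnt=1, r=1 — load
T3 LOAD — after: cnt=1, r=1 — load
T0 LOAD — after: cnt=1, r=1 — load
T1 LOAD — after: cnt=1, r=1 — load
T2 CAS — after: cnt=2, r=1 — ok
T1 CAS — after: cnt=2, r=1 — retry
T2 LOAD — after: cnt=2, r=2 — load
T2 CAS — after: cnt=3, r=2 — ok
T0 CAS — after: cnt=3, r=1 — retry
T3 CAS — after: cnt=3, r=1 — retry
T3 LOAD — after: cnt=3, r=3 — load
T1 LOAD — after: cnt=3, r=3 — load
T1 CAS — after: cnt=4, r=3 — ok
T3 CAS — after: cnt=4, r=3 — retry
T3 LOAD — after: cnt=4, r=4 — load
T3 CAS — after: cnt=5, r=4 — ok
Flip is step 9.

step = 9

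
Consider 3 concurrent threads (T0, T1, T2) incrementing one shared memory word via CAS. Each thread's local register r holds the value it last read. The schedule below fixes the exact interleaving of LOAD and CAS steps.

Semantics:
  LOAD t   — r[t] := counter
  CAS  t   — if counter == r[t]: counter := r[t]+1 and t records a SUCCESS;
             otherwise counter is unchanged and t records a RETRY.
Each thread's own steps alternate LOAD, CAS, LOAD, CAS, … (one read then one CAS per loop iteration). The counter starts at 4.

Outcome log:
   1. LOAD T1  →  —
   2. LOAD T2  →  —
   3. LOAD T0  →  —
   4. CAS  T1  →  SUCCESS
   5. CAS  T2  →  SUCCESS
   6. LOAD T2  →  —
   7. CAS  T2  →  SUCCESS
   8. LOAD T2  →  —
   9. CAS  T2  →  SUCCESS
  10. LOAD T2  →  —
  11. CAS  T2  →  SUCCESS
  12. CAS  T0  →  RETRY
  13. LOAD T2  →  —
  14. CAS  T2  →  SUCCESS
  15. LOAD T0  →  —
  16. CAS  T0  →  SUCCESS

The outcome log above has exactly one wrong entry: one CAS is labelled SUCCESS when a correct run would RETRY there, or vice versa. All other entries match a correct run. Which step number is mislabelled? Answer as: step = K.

step = 5

Re-executing:
step 1: T1 LOAD ⇒ load; ctr=4 reg=4
step 2: T2 LOAD ⇒ load; ctr=4 reg=4
step 3: T0 LOAD ⇒ load; ctr=4 reg=4
step 4: T1 CAS ⇒ ok; ctr=5 reg=4
step 5: T2 CAS ⇒ retry; ctr=5 reg=4
step 6: T2 LOAD ⇒ load; ctr=5 reg=5
step 7: T2 CAS ⇒ ok; ctr=6 reg=5
step 8: T2 LOAD ⇒ load; ctr=6 reg=6
step 9: T2 CAS ⇒ ok; ctr=7 reg=6
step 10: T2 LOAD ⇒ load; ctr=7 reg=7
step 11: T2 CAS ⇒ ok; ctr=8 reg=7
step 12: T0 CAS ⇒ retry; ctr=8 reg=4
step 13: T2 LOAD ⇒ load; ctr=8 reg=8
step 14: T2 CAS ⇒ ok; ctr=9 reg=8
step 15: T0 LOAD ⇒ load; ctr=9 reg=9
step 16: T0 CAS ⇒ ok; ctr=10 reg=9
Mismatch at 5.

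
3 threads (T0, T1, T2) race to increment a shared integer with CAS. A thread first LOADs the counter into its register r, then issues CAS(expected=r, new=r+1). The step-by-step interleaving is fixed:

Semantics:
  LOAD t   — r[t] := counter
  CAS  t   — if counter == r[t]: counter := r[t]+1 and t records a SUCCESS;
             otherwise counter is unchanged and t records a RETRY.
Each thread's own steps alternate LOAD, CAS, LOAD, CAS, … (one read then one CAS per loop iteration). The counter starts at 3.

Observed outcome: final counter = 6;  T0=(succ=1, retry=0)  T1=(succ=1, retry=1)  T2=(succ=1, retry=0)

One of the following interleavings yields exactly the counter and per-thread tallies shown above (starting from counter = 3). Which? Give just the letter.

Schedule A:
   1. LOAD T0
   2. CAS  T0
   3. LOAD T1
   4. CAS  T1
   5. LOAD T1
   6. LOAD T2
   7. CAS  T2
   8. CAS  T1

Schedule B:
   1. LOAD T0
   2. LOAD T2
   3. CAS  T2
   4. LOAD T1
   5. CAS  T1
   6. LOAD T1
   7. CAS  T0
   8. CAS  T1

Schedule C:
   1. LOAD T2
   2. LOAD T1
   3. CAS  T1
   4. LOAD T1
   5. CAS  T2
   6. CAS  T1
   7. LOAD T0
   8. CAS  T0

Tracing schedule A:
#1 T0 reads 3
#2 T0 CAS(3→4) writes; counter now 4
#3 T1 reads 4
#4 T1 CAS(4→5) writes; counter now 5
#5 T1 reads 5
#6 T2 reads 5
#7 T2 CAS(5→6) writes; counter now 6
#8 T1 CAS(5→6) fails; counter now 6

A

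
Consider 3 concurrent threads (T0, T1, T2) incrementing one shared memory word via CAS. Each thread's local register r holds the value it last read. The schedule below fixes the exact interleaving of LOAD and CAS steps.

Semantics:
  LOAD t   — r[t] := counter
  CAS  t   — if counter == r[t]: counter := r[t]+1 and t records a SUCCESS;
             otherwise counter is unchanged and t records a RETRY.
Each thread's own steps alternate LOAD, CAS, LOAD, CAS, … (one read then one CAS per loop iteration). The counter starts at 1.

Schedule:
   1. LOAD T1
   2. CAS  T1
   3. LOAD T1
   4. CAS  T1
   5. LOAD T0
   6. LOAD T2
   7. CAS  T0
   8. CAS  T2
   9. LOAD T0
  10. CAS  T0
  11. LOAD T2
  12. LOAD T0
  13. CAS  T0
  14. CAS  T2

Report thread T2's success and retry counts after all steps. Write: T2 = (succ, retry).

T2 = (0, 2)

step 1: T1 LOAD ⇒ load; ctr=1 reg=1
step 2: T1 CAS ⇒ ok; ctr=2 reg=1
step 3: T1 LOAD ⇒ load; ctr=2 reg=2
step 4: T1 CAS ⇒ ok; ctr=3 reg=2
step 5: T0 LOAD ⇒ load; ctr=3 reg=3
step 6: T2 LOAD ⇒ load; ctr=3 reg=3
step 7: T0 CAS ⇒ ok; ctr=4 reg=3
step 8: T2 CAS ⇒ retry; ctr=4 reg=3
step 9: T0 LOAD ⇒ load; ctr=4 reg=4
step 10: T0 CAS ⇒ ok; ctr=5 reg=4
step 11: T2 LOAD ⇒ load; ctr=5 reg=5
step 12: T0 LOAD ⇒ load; ctr=5 reg=5
step 13: T0 CAS ⇒ ok; ctr=6 reg=5
step 14: T2 CAS ⇒ retry; ctr=6 reg=5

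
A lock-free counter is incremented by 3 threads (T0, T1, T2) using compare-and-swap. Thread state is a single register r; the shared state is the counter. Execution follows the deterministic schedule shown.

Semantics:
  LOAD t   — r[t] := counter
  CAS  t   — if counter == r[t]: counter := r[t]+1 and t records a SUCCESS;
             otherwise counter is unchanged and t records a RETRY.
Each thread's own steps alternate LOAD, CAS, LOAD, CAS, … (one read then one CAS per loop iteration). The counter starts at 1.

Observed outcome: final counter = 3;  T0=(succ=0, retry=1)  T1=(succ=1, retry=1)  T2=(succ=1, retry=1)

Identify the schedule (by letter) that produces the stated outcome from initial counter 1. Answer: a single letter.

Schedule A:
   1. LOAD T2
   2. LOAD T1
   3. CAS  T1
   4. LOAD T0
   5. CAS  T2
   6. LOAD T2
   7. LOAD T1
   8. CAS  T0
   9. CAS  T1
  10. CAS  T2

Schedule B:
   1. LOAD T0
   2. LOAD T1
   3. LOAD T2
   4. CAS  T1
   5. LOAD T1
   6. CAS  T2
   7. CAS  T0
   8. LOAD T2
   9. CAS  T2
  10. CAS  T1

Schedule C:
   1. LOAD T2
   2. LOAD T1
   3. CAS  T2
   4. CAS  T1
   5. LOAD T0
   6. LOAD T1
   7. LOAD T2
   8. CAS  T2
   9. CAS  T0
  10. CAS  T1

B

Run B:
#1 T0 reads 1
#2 T1 reads 1
#3 T2 reads 1
#4 T1 CAS(1→2) writes; counter now 2
#5 T1 reads 2
#6 T2 CAS(1→2) fails; counter now 2
#7 T0 CAS(1→2) fails; counter now 2
#8 T2 reads 2
#9 T2 CAS(2→3) writes; counter now 3
#10 T1 CAS(2→3) fails; counter now 3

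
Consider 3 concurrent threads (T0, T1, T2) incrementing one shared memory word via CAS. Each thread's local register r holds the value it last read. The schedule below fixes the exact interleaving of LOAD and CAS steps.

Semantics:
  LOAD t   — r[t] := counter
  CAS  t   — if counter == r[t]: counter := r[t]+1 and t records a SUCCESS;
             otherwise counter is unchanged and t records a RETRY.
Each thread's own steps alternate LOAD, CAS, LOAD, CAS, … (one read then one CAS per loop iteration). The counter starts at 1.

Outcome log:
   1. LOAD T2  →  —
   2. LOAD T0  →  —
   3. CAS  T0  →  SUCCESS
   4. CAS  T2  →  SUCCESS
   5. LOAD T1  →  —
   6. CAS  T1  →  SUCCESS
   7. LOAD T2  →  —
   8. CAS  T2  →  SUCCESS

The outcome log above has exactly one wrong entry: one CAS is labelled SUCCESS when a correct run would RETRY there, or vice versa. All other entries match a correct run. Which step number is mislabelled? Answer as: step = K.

Reference trace:
#1 T2 reads 1
#2 T0 reads 1
#3 T0 CAS(1→2) writes; counter now 2
#4 T2 CAS(1→2) fails; counter now 2
#5 T1 reads 2
#6 T1 CAS(2→3) writes; counter now 3
#7 T2 reads 3
#8 T2 CAS(3→4) writes; counter now 4
Flip is step 4.

step = 4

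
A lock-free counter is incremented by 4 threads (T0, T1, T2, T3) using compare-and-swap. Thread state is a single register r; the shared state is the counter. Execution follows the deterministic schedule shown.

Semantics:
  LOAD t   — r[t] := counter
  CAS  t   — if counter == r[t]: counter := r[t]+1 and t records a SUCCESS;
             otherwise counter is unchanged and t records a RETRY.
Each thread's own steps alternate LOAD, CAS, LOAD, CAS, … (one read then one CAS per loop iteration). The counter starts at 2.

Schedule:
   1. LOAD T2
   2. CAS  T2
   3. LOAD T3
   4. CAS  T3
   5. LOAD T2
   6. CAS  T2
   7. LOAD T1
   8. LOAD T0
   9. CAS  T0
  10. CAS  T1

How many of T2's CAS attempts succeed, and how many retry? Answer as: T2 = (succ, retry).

T2 = (2, 0)

#1 T2 reads 2
#2 T2 CAS(2→3) writes; counter now 3
#3 T3 reads 3
#4 T3 CAS(3→4) writes; counter now 4
#5 T2 reads 4
#6 T2 CAS(4→5) writes; counter now 5
#7 T1 reads 5
#8 T0 reads 5
#9 T0 CAS(5→6) writes; counter now 6
#10 T1 CAS(5→6) fails; counter now 6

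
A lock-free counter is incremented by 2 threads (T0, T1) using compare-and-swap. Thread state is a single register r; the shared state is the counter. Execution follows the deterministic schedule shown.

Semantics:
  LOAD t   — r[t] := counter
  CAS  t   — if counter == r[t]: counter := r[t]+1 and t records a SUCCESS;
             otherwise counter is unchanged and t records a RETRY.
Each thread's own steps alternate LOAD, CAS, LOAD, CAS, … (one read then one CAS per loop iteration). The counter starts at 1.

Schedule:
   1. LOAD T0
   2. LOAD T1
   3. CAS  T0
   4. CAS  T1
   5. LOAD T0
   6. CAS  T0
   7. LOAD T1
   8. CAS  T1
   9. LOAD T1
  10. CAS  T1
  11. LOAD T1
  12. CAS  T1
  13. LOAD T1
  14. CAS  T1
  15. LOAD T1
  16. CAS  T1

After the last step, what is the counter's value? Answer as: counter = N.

#1 T0 reads 1
#2 T1 reads 1
#3 T0 CAS(1→2) writes; counter now 2
#4 T1 CAS(1→2) fails; counter now 2
#5 T0 reads 2
#6 T0 CAS(2→3) writes; counter now 3
#7 T1 reads 3
#8 T1 CAS(3→4) writes; counter now 4
#9 T1 reads 4
#10 T1 CAS(4→5) writes; counter now 5
#11 T1 reads 5
#12 T1 CAS(5→6) writes; counter now 6
#13 T1 reads 6
#14 T1 CAS(6→7) writes; counter now 7
#15 T1 reads 7
#16 T1 CAS(7→8) writes; counter now 8

counter = 8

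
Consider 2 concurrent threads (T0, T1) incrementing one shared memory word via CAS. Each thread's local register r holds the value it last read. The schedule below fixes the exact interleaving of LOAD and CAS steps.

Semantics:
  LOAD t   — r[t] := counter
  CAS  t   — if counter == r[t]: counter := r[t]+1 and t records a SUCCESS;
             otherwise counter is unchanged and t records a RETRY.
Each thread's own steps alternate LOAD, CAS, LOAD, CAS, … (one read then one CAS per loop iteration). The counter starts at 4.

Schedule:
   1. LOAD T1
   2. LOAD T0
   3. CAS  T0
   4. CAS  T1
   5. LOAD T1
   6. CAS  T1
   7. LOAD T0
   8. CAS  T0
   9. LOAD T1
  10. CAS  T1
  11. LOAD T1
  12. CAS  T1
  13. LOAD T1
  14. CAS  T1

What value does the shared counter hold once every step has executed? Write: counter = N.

[1] T1.load  rd  (counter 4, T1.r 4)
[2] T0.load  rd  (counter 4, T0.r 4)
[3] T0.cas  hit  (counter 5, T0.r 4)
[4] T1.cas  miss  (counter 5, T1.r 4)
[5] T1.load  rd  (counter 5, T1.r 5)
[6] T1.cas  hit  (counter 6, T1.r 5)
[7] T0.load  rd  (counter 6, T0.r 6)
[8] T0.cas  hit  (counter 7, T0.r 6)
[9] T1.load  rd  (counter 7, T1.r 7)
[10] T1.cas  hit  (counter 8, T1.r 7)
[11] T1.load  rd  (counter 8, T1.r 8)
[12] T1.cas  hit  (counter 9, T1.r 8)
[13] T1.load  rd  (counter 9, T1.r 9)
[14] T1.cas  hit  (counter 10, T1.r 9)

counter = 10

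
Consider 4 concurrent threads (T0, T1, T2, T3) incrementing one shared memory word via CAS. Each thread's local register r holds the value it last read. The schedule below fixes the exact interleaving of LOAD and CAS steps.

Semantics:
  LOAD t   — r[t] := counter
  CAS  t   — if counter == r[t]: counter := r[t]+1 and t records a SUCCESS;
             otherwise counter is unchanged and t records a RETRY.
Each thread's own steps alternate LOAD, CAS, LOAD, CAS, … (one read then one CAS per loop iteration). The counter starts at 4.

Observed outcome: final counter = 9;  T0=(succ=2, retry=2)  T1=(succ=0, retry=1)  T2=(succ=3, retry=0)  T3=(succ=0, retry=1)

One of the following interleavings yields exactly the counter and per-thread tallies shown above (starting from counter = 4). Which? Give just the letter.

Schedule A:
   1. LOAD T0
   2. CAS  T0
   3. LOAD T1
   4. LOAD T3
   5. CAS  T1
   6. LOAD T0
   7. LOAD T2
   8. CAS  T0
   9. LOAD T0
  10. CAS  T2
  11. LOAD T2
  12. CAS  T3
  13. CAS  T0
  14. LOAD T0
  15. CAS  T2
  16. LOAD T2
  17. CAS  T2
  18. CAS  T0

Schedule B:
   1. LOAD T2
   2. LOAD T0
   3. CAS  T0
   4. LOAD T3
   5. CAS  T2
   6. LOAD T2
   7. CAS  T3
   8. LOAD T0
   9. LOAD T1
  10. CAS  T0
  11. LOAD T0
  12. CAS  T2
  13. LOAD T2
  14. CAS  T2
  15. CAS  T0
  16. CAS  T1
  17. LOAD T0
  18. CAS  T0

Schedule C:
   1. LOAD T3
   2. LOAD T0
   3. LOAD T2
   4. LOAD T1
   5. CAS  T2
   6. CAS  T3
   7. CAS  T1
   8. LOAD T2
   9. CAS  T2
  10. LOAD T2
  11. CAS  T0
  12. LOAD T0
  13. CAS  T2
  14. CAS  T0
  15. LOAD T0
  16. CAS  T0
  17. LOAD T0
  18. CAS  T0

C

Run C:
[1] T3.load  rd  (counter 4, T3.r 4)
[2] T0.load  rd  (counter 4, T0.r 4)
[3] T2.load  rd  (counter 4, T2.r 4)
[4] T1.load  rd  (counter 4, T1.r 4)
[5] T2.cas  hit  (counter 5, T2.r 4)
[6] T3.cas  miss  (counter 5, T3.r 4)
[7] T1.cas  miss  (counter 5, T1.r 4)
[8] T2.load  rd  (counter 5, T2.r 5)
[9] T2.cas  hit  (counter 6, T2.r 5)
[10] T2.load  rd  (counter 6, T2.r 6)
[11] T0.cas  miss  (counter 6, T0.r 4)
[12] T0.load  rd  (counter 6, T0.r 6)
[13] T2.cas  hit  (counter 7, T2.r 6)
[14] T0.cas  miss  (counter 7, T0.r 6)
[15] T0.load  rd  (counter 7, T0.r 7)
[16] T0.cas  hit  (counter 8, T0.r 7)
[17] T0.load  rd  (counter 8, T0.r 8)
[18] T0.cas  hit  (counter 9, T0.r 8)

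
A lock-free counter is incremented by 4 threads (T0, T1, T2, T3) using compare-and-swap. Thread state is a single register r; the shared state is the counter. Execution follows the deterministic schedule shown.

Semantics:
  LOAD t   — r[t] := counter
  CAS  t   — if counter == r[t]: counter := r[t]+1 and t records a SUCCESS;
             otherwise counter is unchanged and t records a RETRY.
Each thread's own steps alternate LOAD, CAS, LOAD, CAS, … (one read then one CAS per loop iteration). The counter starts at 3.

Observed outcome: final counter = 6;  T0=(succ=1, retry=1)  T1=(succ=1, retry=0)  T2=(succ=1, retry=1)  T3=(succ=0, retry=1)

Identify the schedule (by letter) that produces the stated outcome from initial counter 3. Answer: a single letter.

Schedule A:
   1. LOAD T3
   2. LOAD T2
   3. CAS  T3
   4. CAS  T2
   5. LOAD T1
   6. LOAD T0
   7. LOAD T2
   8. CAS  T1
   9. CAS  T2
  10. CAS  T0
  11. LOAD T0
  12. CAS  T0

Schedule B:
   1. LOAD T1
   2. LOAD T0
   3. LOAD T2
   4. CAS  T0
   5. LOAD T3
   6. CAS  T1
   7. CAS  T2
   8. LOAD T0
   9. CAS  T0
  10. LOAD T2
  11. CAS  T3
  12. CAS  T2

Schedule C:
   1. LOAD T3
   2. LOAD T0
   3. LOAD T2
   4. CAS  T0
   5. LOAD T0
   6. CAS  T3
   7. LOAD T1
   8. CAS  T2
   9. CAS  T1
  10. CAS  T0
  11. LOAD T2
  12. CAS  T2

C

Tracing schedule C:
1. LOAD T3 → mem=3 r[T3]=3 [LOAD]
2. LOAD T0 → mem=3 r[T0]=3 [LOAD]
3. LOAD T2 → mem=3 r[T2]=3 [LOAD]
4. CAS T0 → mem=4 r[T0]=3 [OK]
5. LOAD T0 → mem=4 r[T0]=4 [LOAD]
6. CAS T3 → mem=4 r[T3]=3 [RETRY]
7. LOAD T1 → mem=4 r[T1]=4 [LOAD]
8. CAS T2 → mem=4 r[T2]=3 [RETRY]
9. CAS T1 → mem=5 r[T1]=4 [OK]
10. CAS T0 → mem=5 r[T0]=4 [RETRY]
11. LOAD T2 → mem=5 r[T2]=5 [LOAD]
12. CAS T2 → mem=6 r[T2]=5 [OK]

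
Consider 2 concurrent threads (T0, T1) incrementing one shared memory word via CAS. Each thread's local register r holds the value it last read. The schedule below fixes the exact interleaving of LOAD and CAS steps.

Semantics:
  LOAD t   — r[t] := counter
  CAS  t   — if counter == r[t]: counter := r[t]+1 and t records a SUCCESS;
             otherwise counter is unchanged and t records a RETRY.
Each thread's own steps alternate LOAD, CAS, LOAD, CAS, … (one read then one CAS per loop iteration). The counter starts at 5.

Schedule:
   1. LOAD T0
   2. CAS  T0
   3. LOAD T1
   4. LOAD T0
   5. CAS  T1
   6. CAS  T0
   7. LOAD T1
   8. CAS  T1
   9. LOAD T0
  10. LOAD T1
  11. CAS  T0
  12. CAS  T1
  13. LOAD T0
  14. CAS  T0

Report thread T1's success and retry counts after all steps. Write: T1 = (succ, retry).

1. LOAD T0 → mem=5 r[T0]=5 [LOAD]
2. CAS T0 → mem=6 r[T0]=5 [OK]
3. LOAD T1 → mem=6 r[T1]=6 [LOAD]
4. LOAD T0 → mem=6 r[T0]=6 [LOAD]
5. CAS T1 → mem=7 r[T1]=6 [OK]
6. CAS T0 → mem=7 r[T0]=6 [RETRY]
7. LOAD T1 → mem=7 r[T1]=7 [LOAD]
8. CAS T1 → mem=8 r[T1]=7 [OK]
9. LOAD T0 → mem=8 r[T0]=8 [LOAD]
10. LOAD T1 → mem=8 r[T1]=8 [LOAD]
11. CAS T0 → mem=9 r[T0]=8 [OK]
12. CAS T1 → mem=9 r[T1]=8 [RETRY]
13. LOAD T0 → mem=9 r[T0]=9 [LOAD]
14. CAS T0 → mem=10 r[T0]=9 [OK]

T1 = (2, 1)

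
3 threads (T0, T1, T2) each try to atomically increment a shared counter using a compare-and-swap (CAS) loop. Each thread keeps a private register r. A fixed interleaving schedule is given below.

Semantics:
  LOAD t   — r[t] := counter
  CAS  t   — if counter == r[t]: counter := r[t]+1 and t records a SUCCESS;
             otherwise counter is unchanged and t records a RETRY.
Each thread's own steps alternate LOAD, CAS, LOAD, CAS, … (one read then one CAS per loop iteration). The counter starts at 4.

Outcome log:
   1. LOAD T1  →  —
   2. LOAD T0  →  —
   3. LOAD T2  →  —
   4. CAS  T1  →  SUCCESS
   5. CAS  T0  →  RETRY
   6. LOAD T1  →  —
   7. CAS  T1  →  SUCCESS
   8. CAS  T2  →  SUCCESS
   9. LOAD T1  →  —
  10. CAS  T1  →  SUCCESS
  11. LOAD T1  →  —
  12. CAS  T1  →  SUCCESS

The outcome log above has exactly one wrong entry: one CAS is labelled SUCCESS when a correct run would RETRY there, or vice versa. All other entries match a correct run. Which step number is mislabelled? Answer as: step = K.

step = 8

Re-executing:
#1 T1 reads 4
#2 T0 reads 4
#3 T2 reads 4
#4 T1 CAS(4→5) writes; counter now 5
#5 T0 CAS(4→5) fails; counter now 5
#6 T1 reads 5
#7 T1 CAS(5→6) writes; counter now 6
#8 T2 CAS(4→5) fails; counter now 6
#9 T1 reads 6
#10 T1 CAS(6→7) writes; counter now 7
#11 T1 reads 7
#12 T1 CAS(7→8) writes; counter now 8
Flip is step 8.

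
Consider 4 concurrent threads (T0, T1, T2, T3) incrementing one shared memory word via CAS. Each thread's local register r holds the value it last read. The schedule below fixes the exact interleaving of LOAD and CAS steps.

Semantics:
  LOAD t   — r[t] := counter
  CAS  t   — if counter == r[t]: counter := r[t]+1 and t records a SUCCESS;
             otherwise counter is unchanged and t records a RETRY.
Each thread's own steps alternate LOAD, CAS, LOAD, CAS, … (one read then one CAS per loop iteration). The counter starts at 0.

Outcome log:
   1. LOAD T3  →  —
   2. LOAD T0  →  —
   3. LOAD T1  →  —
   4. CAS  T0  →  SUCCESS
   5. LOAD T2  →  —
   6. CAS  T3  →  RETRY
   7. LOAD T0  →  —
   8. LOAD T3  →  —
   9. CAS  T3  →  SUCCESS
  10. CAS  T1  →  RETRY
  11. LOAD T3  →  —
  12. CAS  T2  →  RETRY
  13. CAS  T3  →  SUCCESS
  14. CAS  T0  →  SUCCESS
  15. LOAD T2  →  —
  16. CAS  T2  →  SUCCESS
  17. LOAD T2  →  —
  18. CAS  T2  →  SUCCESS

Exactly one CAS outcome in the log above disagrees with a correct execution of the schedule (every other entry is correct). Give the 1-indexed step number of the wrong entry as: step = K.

Reference trace:
T3 LOAD — after: cnt=0, r=0 — load
T0 LOAD — after: cnt=0, r=0 — load
T1 LOAD — after: cnt=0, r=0 — load
T0 CAS — after: cnt=1, r=0 — ok
T2 LOAD — after: cnt=1, r=1 — load
T3 CAS — after: cnt=1, r=0 — retry
T0 LOAD — after: cnt=1, r=1 — load
T3 LOAD — after: cnt=1, r=1 — load
T3 CAS — after: cnt=2, r=1 — ok
T1 CAS — after: cnt=2, r=0 — retry
T3 LOAD — after: cnt=2, r=2 — load
T2 CAS — after: cnt=2, r=1 — retry
T3 CAS — after: cnt=3, r=2 — ok
T0 CAS — after: cnt=3, r=1 — retry
T2 LOAD — after: cnt=3, r=3 — load
T2 CAS — after: cnt=4, r=3 — ok
T2 LOAD — after: cnt=4, r=4 — load
T2 CAS — after: cnt=5, r=4 — ok
Mismatch at 14.

step = 14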